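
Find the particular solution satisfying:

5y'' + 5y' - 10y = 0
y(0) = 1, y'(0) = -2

General solution: y = C₁e^x + C₂e^(-2x)
Applying ICs: C₁ = 0, C₂ = 1
Particular solution: y = e^(-2x)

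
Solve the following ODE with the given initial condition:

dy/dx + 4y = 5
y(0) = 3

General solution: y = 5/4 + Ce^(-4x)
Applying y(0) = 3: C = 3 - 5/4 = 7/4
Particular solution: y = 5/4 + (7/4)e^(-4x)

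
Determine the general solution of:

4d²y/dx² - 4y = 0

Characteristic equation: 4r² - 4 = 0
Divide by 4: r² - 1 = 0
Roots: r = 1, -1 (distinct real)
General solution: y = C₁e^x + C₂e^(-x)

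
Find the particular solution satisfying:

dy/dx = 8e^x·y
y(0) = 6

General solution: y = Ce^(8e^x)
Applying IC y(0) = 6:
Particular solution: y = 6e^(8(e^x - 1))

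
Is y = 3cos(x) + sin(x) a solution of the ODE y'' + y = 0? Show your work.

Verification:
y'' = -3cos(x) - sin(x)
y'' + y = 0 ✓

Yes, it is a solution.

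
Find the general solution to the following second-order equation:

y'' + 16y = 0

Characteristic equation: r² + 16 = 0
Roots: r = ±4i (complex conjugates)
General solution: y = C₁cos(4x) + C₂sin(4x)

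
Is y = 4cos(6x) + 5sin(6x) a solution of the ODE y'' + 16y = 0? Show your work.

Verification:
y'' = -144cos(6x) - 180sin(6x)
y'' + 16y ≠ 0 (frequency mismatch: got 36 instead of 16)

No, it is not a solution.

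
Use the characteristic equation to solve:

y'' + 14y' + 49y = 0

Characteristic equation: r² + 14r + 49 = 0
Factored: (r + 7)² = 0
Repeated root: r = -7
General solution: y = (C₁ + C₂x)e^(-7x)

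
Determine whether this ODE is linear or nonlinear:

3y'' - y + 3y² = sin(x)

Nonlinear (y² term)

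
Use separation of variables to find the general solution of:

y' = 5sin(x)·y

Separating variables and integrating:
ln|y| = -5cos(x) + C

General solution: y = Ce^(-5cos(x))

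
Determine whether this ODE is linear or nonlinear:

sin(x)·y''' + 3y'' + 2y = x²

Linear (y and its derivatives appear to the first power only, no products of y terms)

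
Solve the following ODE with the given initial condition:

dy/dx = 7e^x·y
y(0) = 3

General solution: y = Ce^(7e^x)
Applying IC y(0) = 3:
Particular solution: y = 3e^(7(e^x - 1))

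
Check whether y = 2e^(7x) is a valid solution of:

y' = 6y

Verification:
y = 2e^(7x)
y' = 14e^(7x)
But 6y = 12e^(7x)
y' ≠ 6y — the derivative does not match

No, it is not a solution.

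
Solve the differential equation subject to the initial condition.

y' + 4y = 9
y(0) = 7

General solution: y = 9/4 + Ce^(-4x)
Applying y(0) = 7: C = 7 - 9/4 = 19/4
Particular solution: y = 9/4 + (19/4)e^(-4x)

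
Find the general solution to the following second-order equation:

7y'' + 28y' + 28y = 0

Characteristic equation: 7r² + 28r + 28 = 0
Divide by 7: r² + 4r + 4 = 0
Factored: (r + 2)² = 0
Repeated root: r = -2
General solution: y = (C₁ + C₂x)e^(-2x)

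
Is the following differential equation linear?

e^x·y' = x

Yes. Linear (y and its derivatives appear to the first power only, no products of y terms)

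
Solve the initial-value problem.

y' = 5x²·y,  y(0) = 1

General solution: y = Ce^(5x³/3)
Applying IC y(0) = 1:
Particular solution: y = e^(5x³/3)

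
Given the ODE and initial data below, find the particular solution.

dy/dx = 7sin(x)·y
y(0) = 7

General solution: y = Ce^(-7cos(x))
Applying IC y(0) = 7:
Particular solution: y = 7e^(7(1-cos(x)))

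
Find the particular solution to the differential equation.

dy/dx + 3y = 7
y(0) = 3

General solution: y = 7/3 + Ce^(-3x)
Applying y(0) = 3: C = 3 - 7/3 = 2/3
Particular solution: y = 7/3 + (2/3)e^(-3x)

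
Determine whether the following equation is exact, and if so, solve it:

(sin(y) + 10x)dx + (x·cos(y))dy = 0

Verify exactness: ∂M/∂y = ∂N/∂x ✓
Find F(x,y) such that ∂F/∂x = M, ∂F/∂y = N
Solution: x·sin(y) + 5x² = C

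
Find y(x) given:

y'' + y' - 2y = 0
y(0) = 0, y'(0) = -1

General solution: y = C₁e^x + C₂e^(-2x)
Applying ICs: C₁ = -1/3, C₂ = 1/3
Particular solution: y = -(1/3)e^x + (1/3)e^(-2x)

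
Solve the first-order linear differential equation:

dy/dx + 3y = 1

Using integrating factor method:

General solution: y = 1/3 + Ce^(-3x)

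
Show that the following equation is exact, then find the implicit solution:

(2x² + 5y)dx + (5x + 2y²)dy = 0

Verify exactness: ∂M/∂y = ∂N/∂x ✓
Find F(x,y) such that ∂F/∂x = M, ∂F/∂y = N
Solution: 2x³/3 + 5xy + 2y³/3 = C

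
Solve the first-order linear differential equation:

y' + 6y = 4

Using integrating factor method:

General solution: y = 2/3 + Ce^(-6x)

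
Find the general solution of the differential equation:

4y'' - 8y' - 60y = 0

Characteristic equation: 4r² - 8r - 60 = 0
Divide by 4: r² - 2r - 15 = 0
Roots: r = 5, -3 (distinct real)
General solution: y = C₁e^(5x) + C₂e^(-3x)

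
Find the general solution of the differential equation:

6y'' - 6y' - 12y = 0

Characteristic equation: 6r² - 6r - 12 = 0
Divide by 6: r² - r - 2 = 0
Roots: r = 2, -1 (distinct real)
General solution: y = C₁e^(2x) + C₂e^(-x)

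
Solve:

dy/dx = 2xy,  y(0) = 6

General solution: y = Ce^(x²)
Applying IC y(0) = 6:
Particular solution: y = 6e^(x²)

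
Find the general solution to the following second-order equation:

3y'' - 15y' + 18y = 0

Characteristic equation: 3r² - 15r + 18 = 0
Divide by 3: r² - 5r + 6 = 0
Roots: r = 3, 2 (distinct real)
General solution: y = C₁e^(3x) + C₂e^(2x)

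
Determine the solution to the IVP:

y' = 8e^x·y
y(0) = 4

General solution: y = Ce^(8e^x)
Applying IC y(0) = 4:
Particular solution: y = 4e^(8(e^x - 1))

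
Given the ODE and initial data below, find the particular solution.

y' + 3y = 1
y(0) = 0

General solution: y = 1/3 + Ce^(-3x)
Applying y(0) = 0: C = 0 - 1/3 = -1/3
Particular solution: y = 1/3 - (1/3)e^(-3x)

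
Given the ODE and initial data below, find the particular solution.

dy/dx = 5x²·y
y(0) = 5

General solution: y = Ce^(5x³/3)
Applying IC y(0) = 5:
Particular solution: y = 5e^(5x³/3)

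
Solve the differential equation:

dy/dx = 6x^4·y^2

Separating variables and integrating:
-1/y = 6x^5/5 + C

General solution: y^-1 = (-6/5)x^5 + C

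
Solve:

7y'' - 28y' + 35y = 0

Characteristic equation: 7r² - 28r + 35 = 0
Divide by 7: r² - 4r + 5 = 0
Roots: r = 2 ± i (complex conjugates)
General solution: y = e^(2x)(C₁cos(x) + C₂sin(x))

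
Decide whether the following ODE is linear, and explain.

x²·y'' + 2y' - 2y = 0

Linear (y and its derivatives appear to the first power only, no products of y terms)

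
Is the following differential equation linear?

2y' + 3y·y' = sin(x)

No. Nonlinear (product y·y')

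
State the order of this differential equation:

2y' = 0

The order is 1 (highest derivative is of order 1).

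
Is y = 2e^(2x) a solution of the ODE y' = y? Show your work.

Verification:
y = 2e^(2x)
y' = 4e^(2x)
But y = 2e^(2x)
y' ≠ y — the derivative does not match

No, it is not a solution.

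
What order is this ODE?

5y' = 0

The order is 1 (highest derivative is of order 1).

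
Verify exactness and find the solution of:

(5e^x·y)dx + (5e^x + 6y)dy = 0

Verify exactness: ∂M/∂y = ∂N/∂x ✓
Find F(x,y) such that ∂F/∂x = M, ∂F/∂y = N
Solution: 5e^x·y + 3y² = C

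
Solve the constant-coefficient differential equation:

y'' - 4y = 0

Characteristic equation: r² - 4 = 0
Roots: r = 2, -2 (distinct real)
General solution: y = C₁e^(2x) + C₂e^(-2x)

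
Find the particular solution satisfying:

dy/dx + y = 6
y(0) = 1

General solution: y = 6 + Ce^(-x)
Applying y(0) = 1: C = 1 - 6 = -5
Particular solution: y = 6 - 5e^(-x)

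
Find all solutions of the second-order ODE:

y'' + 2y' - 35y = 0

Characteristic equation: r² + 2r - 35 = 0
Roots: r = 5, -7 (distinct real)
General solution: y = C₁e^(5x) + C₂e^(-7x)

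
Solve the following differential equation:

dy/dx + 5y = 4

Using integrating factor method:

General solution: y = 4/5 + Ce^(-5x)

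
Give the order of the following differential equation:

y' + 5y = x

The order is 1 (highest derivative is of order 1).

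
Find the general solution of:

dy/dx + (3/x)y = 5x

Using integrating factor method:

General solution: y = x^2 + Cx^(-3)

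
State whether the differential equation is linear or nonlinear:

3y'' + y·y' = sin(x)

Nonlinear (product y·y')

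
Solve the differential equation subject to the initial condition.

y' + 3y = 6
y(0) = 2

General solution: y = 2 + Ce^(-3x)
Applying y(0) = 2: C = 2 - 2 = 0
Particular solution: y = 2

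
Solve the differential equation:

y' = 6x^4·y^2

Separating variables and integrating:
-1/y = 6x^5/5 + C

General solution: y^-1 = (-6/5)x^5 + C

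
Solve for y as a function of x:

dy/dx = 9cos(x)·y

Separating variables and integrating:
ln|y| = 9sin(x) + C

General solution: y = Ce^(9sin(x))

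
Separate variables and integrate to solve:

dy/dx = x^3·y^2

Separating variables and integrating:
-1/y = x^4/4 + C

General solution: y^-1 = (-1/4)x^4 + C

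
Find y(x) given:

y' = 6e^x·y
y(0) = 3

General solution: y = Ce^(6e^x)
Applying IC y(0) = 3:
Particular solution: y = 3e^(6(e^x - 1))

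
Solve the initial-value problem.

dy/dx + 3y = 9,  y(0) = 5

General solution: y = 3 + Ce^(-3x)
Applying y(0) = 5: C = 5 - 3 = 2
Particular solution: y = 3 + 2e^(-3x)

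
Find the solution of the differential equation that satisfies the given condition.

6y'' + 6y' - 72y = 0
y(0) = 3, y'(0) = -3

General solution: y = C₁e^(3x) + C₂e^(-4x)
Applying ICs: C₁ = 9/7, C₂ = 12/7
Particular solution: y = (9/7)e^(3x) + (12/7)e^(-4x)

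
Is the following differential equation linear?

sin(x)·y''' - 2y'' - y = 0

Yes. Linear (y and its derivatives appear to the first power only, no products of y terms)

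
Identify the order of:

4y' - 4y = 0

The order is 1 (highest derivative is of order 1).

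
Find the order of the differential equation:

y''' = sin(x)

The order is 3 (highest derivative is of order 3).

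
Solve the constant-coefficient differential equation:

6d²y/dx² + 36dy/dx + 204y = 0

Characteristic equation: 6r² + 36r + 204 = 0
Divide by 6: r² + 6r + 34 = 0
Roots: r = -3 ± 5i (complex conjugates)
General solution: y = e^(-3x)(C₁cos(5x) + C₂sin(5x))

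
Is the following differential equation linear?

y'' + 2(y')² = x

No. Nonlinear ((y')² term)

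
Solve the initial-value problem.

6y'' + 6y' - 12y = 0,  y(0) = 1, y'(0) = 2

General solution: y = C₁e^x + C₂e^(-2x)
Applying ICs: C₁ = 4/3, C₂ = -1/3
Particular solution: y = (4/3)e^x - (1/3)e^(-2x)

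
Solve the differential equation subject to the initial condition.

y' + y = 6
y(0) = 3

General solution: y = 6 + Ce^(-x)
Applying y(0) = 3: C = 3 - 6 = -3
Particular solution: y = 6 - 3e^(-x)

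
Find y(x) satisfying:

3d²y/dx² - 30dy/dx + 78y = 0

Characteristic equation: 3r² - 30r + 78 = 0
Divide by 3: r² - 10r + 26 = 0
Roots: r = 5 ± i (complex conjugates)
General solution: y = e^(5x)(C₁cos(x) + C₂sin(x))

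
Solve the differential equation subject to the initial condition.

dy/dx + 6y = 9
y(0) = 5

General solution: y = 3/2 + Ce^(-6x)
Applying y(0) = 5: C = 5 - 3/2 = 7/2
Particular solution: y = 3/2 + (7/2)e^(-6x)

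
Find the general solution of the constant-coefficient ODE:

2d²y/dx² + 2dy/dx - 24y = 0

Characteristic equation: 2r² + 2r - 24 = 0
Divide by 2: r² + r - 12 = 0
Roots: r = 3, -4 (distinct real)
General solution: y = C₁e^(3x) + C₂e^(-4x)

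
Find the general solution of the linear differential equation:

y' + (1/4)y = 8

Using integrating factor method:

General solution: y = 32 + Ce^(-x/4)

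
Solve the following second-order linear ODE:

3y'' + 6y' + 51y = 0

Characteristic equation: 3r² + 6r + 51 = 0
Divide by 3: r² + 2r + 17 = 0
Roots: r = -1 ± 4i (complex conjugates)
General solution: y = e^(-x)(C₁cos(4x) + C₂sin(4x))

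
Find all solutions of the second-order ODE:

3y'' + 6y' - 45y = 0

Characteristic equation: 3r² + 6r - 45 = 0
Divide by 3: r² + 2r - 15 = 0
Roots: r = 3, -5 (distinct real)
General solution: y = C₁e^(3x) + C₂e^(-5x)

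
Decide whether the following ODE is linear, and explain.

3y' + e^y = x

Nonlinear (e^y is nonlinear in y)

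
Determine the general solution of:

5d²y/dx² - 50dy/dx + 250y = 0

Characteristic equation: 5r² - 50r + 250 = 0
Divide by 5: r² - 10r + 50 = 0
Roots: r = 5 ± 5i (complex conjugates)
General solution: y = e^(5x)(C₁cos(5x) + C₂sin(5x))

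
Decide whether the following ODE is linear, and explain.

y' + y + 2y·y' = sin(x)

Nonlinear (product y·y')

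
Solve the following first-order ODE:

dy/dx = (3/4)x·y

Separating variables and integrating:
ln|y| = 3x^2/8 + C

General solution: y = Ce^(3x^2/8)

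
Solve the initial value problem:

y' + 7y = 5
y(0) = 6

General solution: y = 5/7 + Ce^(-7x)
Applying y(0) = 6: C = 6 - 5/7 = 37/7
Particular solution: y = 5/7 + (37/7)e^(-7x)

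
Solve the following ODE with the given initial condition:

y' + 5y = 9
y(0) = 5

General solution: y = 9/5 + Ce^(-5x)
Applying y(0) = 5: C = 5 - 9/5 = 16/5
Particular solution: y = 9/5 + (16/5)e^(-5x)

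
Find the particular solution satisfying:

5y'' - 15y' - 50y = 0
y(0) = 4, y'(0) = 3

General solution: y = C₁e^(5x) + C₂e^(-2x)
Applying ICs: C₁ = 11/7, C₂ = 17/7
Particular solution: y = (11/7)e^(5x) + (17/7)e^(-2x)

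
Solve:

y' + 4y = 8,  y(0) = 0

General solution: y = 2 + Ce^(-4x)
Applying y(0) = 0: C = 0 - 2 = -2
Particular solution: y = 2 - 2e^(-4x)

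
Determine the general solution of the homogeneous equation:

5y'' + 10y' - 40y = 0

Characteristic equation: 5r² + 10r - 40 = 0
Divide by 5: r² + 2r - 8 = 0
Roots: r = 2, -4 (distinct real)
General solution: y = C₁e^(2x) + C₂e^(-4x)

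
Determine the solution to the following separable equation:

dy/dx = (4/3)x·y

Separating variables and integrating:
ln|y| = 2x^2/3 + C

General solution: y = Ce^(2x^2/3)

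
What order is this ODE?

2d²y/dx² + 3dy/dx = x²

The order is 2 (highest derivative is of order 2).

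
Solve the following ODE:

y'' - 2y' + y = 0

Characteristic equation: r² - 2r + 1 = 0
Factored: (r - 1)² = 0
Repeated root: r = 1
General solution: y = (C₁ + C₂x)e^x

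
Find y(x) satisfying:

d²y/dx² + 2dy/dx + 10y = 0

Characteristic equation: r² + 2r + 10 = 0
Roots: r = -1 ± 3i (complex conjugates)
General solution: y = e^(-x)(C₁cos(3x) + C₂sin(3x))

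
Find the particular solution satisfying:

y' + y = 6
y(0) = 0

General solution: y = 6 + Ce^(-x)
Applying y(0) = 0: C = 0 - 6 = -6
Particular solution: y = 6 - 6e^(-x)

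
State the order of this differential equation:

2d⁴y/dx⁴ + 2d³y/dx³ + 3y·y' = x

The order is 4 (highest derivative is of order 4).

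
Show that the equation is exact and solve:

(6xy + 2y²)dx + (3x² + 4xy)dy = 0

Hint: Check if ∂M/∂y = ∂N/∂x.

Verify exactness: ∂M/∂y = ∂N/∂x ✓
Find F(x,y) such that ∂F/∂x = M, ∂F/∂y = N
Solution: 3x²y + 2xy² = C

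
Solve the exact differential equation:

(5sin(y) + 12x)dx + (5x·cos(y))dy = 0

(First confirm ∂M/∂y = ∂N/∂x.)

Verify exactness: ∂M/∂y = ∂N/∂x ✓
Find F(x,y) such that ∂F/∂x = M, ∂F/∂y = N
Solution: 5x·sin(y) + 6x² = C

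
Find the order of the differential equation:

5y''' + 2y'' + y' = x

The order is 3 (highest derivative is of order 3).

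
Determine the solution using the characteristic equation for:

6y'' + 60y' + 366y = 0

Characteristic equation: 6r² + 60r + 366 = 0
Divide by 6: r² + 10r + 61 = 0
Roots: r = -5 ± 6i (complex conjugates)
General solution: y = e^(-5x)(C₁cos(6x) + C₂sin(6x))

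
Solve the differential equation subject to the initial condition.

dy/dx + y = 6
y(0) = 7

General solution: y = 6 + Ce^(-x)
Applying y(0) = 7: C = 7 - 6 = 1
Particular solution: y = 6 + e^(-x)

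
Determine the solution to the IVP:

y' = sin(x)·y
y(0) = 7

General solution: y = Ce^(-cos(x))
Applying IC y(0) = 7:
Particular solution: y = 7e^(1-cos(x))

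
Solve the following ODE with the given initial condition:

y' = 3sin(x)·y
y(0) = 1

General solution: y = Ce^(-3cos(x))
Applying IC y(0) = 1:
Particular solution: y = e^(3(1-cos(x)))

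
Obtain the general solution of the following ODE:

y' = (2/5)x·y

Separating variables and integrating:
ln|y| = x^2/5 + C

General solution: y = Ce^(x^2/5)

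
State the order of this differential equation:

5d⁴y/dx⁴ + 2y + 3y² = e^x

The order is 4 (highest derivative is of order 4).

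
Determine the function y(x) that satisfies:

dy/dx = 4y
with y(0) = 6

General solution: y = Ce^(4x)
Applying IC y(0) = 6:
Particular solution: y = 6e^(4x)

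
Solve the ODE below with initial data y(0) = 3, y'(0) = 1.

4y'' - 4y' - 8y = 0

General solution: y = C₁e^(2x) + C₂e^(-x)
Applying ICs: C₁ = 4/3, C₂ = 5/3
Particular solution: y = (4/3)e^(2x) + (5/3)e^(-x)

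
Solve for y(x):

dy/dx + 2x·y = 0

Using integrating factor method:

General solution: y = Ce^(-x^2)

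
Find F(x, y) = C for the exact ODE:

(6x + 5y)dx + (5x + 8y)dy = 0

Verify exactness: ∂M/∂y = ∂N/∂x ✓
Find F(x,y) such that ∂F/∂x = M, ∂F/∂y = N
Solution: 3x² + 5xy + 4y² = C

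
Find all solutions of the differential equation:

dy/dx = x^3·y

Separating variables and integrating:
ln|y| = x^4/4 + C

General solution: y = Ce^(x^4/4)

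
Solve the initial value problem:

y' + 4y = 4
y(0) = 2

General solution: y = 1 + Ce^(-4x)
Applying y(0) = 2: C = 2 - 1 = 1
Particular solution: y = 1 + e^(-4x)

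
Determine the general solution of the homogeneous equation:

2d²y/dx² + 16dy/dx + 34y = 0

Characteristic equation: 2r² + 16r + 34 = 0
Divide by 2: r² + 8r + 17 = 0
Roots: r = -4 ± i (complex conjugates)
General solution: y = e^(-4x)(C₁cos(x) + C₂sin(x))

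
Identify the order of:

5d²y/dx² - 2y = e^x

The order is 2 (highest derivative is of order 2).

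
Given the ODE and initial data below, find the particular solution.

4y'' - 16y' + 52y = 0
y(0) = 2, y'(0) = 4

General solution: y = e^(2x)(C₁cos(3x) + C₂sin(3x))
Complex roots r = 2 ± 3i
Applying ICs: C₁ = 2, C₂ = 0
Particular solution: y = e^(2x)(2cos(3x))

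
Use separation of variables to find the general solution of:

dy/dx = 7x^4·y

Separating variables and integrating:
ln|y| = 7x^5/5 + C

General solution: y = Ce^(7x^5/5)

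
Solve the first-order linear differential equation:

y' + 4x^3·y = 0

Using integrating factor method:

General solution: y = Ce^(-x^4)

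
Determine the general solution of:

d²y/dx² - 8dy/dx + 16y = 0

Characteristic equation: r² - 8r + 16 = 0
Factored: (r - 4)² = 0
Repeated root: r = 4
General solution: y = (C₁ + C₂x)e^(4x)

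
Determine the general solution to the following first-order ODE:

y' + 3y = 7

Using integrating factor method:

General solution: y = 7/3 + Ce^(-3x)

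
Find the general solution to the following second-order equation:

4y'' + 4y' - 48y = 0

Characteristic equation: 4r² + 4r - 48 = 0
Divide by 4: r² + r - 12 = 0
Roots: r = 3, -4 (distinct real)
General solution: y = C₁e^(3x) + C₂e^(-4x)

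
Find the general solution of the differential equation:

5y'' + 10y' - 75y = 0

Characteristic equation: 5r² + 10r - 75 = 0
Divide by 5: r² + 2r - 15 = 0
Roots: r = 3, -5 (distinct real)
General solution: y = C₁e^(3x) + C₂e^(-5x)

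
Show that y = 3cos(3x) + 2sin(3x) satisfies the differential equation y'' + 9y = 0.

Verification:
y'' = -27cos(3x) - 18sin(3x)
y'' + 9y = 0 ✓

Yes, it is a solution.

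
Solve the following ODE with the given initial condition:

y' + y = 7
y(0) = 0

General solution: y = 7 + Ce^(-x)
Applying y(0) = 0: C = 0 - 7 = -7
Particular solution: y = 7 - 7e^(-x)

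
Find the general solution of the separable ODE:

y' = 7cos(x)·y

Separating variables and integrating:
ln|y| = 7sin(x) + C

General solution: y = Ce^(7sin(x))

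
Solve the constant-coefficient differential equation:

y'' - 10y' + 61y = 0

Characteristic equation: r² - 10r + 61 = 0
Roots: r = 5 ± 6i (complex conjugates)
General solution: y = e^(5x)(C₁cos(6x) + C₂sin(6x))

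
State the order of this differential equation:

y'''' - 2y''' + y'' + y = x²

The order is 4 (highest derivative is of order 4).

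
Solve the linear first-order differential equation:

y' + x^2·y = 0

Using integrating factor method:

General solution: y = Ce^(-x^3/3)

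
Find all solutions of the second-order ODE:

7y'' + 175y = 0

Characteristic equation: 7r² + 175 = 0
Divide by 7: r² + 25 = 0
Roots: r = ±5i (complex conjugates)
General solution: y = C₁cos(5x) + C₂sin(5x)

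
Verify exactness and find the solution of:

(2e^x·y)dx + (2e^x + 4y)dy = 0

Verify exactness: ∂M/∂y = ∂N/∂x ✓
Find F(x,y) such that ∂F/∂x = M, ∂F/∂y = N
Solution: 2e^x·y + 2y² = C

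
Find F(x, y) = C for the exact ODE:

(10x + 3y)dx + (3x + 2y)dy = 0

Verify exactness: ∂M/∂y = ∂N/∂x ✓
Find F(x,y) such that ∂F/∂x = M, ∂F/∂y = N
Solution: 5x² + 3xy + y² = C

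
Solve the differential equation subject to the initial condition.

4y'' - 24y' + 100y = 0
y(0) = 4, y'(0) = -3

General solution: y = e^(3x)(C₁cos(4x) + C₂sin(4x))
Complex roots r = 3 ± 4i
Applying ICs: C₁ = 4, C₂ = -15/4
Particular solution: y = e^(3x)(4cos(4x) - (15/4)sin(4x))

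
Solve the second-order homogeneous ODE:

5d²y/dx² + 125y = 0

Characteristic equation: 5r² + 125 = 0
Divide by 5: r² + 25 = 0
Roots: r = ±5i (complex conjugates)
General solution: y = C₁cos(5x) + C₂sin(5x)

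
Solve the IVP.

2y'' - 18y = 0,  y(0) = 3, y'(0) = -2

General solution: y = C₁e^(3x) + C₂e^(-3x)
Applying ICs: C₁ = 7/6, C₂ = 11/6
Particular solution: y = (7/6)e^(3x) + (11/6)e^(-3x)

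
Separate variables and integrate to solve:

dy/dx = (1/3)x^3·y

Separating variables and integrating:
ln|y| = x^4/12 + C

General solution: y = Ce^(x^4/12)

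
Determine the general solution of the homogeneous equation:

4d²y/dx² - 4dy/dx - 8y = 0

Characteristic equation: 4r² - 4r - 8 = 0
Divide by 4: r² - r - 2 = 0
Roots: r = 2, -1 (distinct real)
General solution: y = C₁e^(2x) + C₂e^(-x)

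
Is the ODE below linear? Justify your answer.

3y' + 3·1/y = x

No. Nonlinear (1/y term)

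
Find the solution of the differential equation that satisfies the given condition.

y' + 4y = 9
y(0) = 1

General solution: y = 9/4 + Ce^(-4x)
Applying y(0) = 1: C = 1 - 9/4 = -5/4
Particular solution: y = 9/4 - (5/4)e^(-4x)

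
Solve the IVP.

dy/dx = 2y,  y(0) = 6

General solution: y = Ce^(2x)
Applying IC y(0) = 6:
Particular solution: y = 6e^(2x)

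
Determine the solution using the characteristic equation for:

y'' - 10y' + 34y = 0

Characteristic equation: r² - 10r + 34 = 0
Roots: r = 5 ± 3i (complex conjugates)
General solution: y = e^(5x)(C₁cos(3x) + C₂sin(3x))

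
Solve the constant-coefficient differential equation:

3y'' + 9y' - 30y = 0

Characteristic equation: 3r² + 9r - 30 = 0
Divide by 3: r² + 3r - 10 = 0
Roots: r = 2, -5 (distinct real)
General solution: y = C₁e^(2x) + C₂e^(-5x)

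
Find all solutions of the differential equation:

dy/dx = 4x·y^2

Separating variables and integrating:
-1/y = 2x^2 + C

General solution: y^-1 = -2x^2 + C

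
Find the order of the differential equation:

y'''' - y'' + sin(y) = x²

The order is 4 (highest derivative is of order 4).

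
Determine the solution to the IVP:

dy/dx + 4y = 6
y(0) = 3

General solution: y = 3/2 + Ce^(-4x)
Applying y(0) = 3: C = 3 - 3/2 = 3/2
Particular solution: y = 3/2 + (3/2)e^(-4x)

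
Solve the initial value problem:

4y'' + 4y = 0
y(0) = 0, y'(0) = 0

General solution: y = C₁cos(x) + C₂sin(x)
Complex roots r = ±i
Applying ICs: C₁ = 0, C₂ = 0
Particular solution: y = 0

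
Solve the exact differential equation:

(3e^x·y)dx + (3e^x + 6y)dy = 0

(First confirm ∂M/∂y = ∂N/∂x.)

Verify exactness: ∂M/∂y = ∂N/∂x ✓
Find F(x,y) such that ∂F/∂x = M, ∂F/∂y = N
Solution: 3e^x·y + 3y² = C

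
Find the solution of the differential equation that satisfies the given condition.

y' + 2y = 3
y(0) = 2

General solution: y = 3/2 + Ce^(-2x)
Applying y(0) = 2: C = 2 - 3/2 = 1/2
Particular solution: y = 3/2 + (1/2)e^(-2x)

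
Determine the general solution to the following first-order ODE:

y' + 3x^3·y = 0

Using integrating factor method:

General solution: y = Ce^(-3x^4/4)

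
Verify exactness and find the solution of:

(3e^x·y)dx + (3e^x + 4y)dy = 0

Verify exactness: ∂M/∂y = ∂N/∂x ✓
Find F(x,y) such that ∂F/∂x = M, ∂F/∂y = N
Solution: 3e^x·y + 2y² = C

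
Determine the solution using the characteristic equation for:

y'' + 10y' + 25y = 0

Characteristic equation: r² + 10r + 25 = 0
Factored: (r + 5)² = 0
Repeated root: r = -5
General solution: y = (C₁ + C₂x)e^(-5x)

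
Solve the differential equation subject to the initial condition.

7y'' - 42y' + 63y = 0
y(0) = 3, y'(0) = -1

General solution: y = (C₁ + C₂x)e^(3x)
Repeated root r = 3
Applying ICs: C₁ = 3, C₂ = -10
Particular solution: y = (3 - 10x)e^(3x)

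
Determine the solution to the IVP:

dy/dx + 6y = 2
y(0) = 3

General solution: y = 1/3 + Ce^(-6x)
Applying y(0) = 3: C = 3 - 1/3 = 8/3
Particular solution: y = 1/3 + (8/3)e^(-6x)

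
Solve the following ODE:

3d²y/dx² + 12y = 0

Characteristic equation: 3r² + 12 = 0
Divide by 3: r² + 4 = 0
Roots: r = ±2i (complex conjugates)
General solution: y = C₁cos(2x) + C₂sin(2x)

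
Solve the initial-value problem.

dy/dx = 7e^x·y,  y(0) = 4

General solution: y = Ce^(7e^x)
Applying IC y(0) = 4:
Particular solution: y = 4e^(7(e^x - 1))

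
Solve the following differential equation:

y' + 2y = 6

Using integrating factor method:

General solution: y = 3 + Ce^(-2x)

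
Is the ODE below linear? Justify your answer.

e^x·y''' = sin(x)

Yes. Linear (y and its derivatives appear to the first power only, no products of y terms)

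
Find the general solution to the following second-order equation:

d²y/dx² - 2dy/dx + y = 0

Characteristic equation: r² - 2r + 1 = 0
Factored: (r - 1)² = 0
Repeated root: r = 1
General solution: y = (C₁ + C₂x)e^x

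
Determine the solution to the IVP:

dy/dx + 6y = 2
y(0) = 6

General solution: y = 1/3 + Ce^(-6x)
Applying y(0) = 6: C = 6 - 1/3 = 17/3
Particular solution: y = 1/3 + (17/3)e^(-6x)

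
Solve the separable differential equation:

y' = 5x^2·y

Separating variables and integrating:
ln|y| = 5x^3/3 + C

General solution: y = Ce^(5x^3/3)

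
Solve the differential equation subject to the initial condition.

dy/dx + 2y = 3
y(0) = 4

General solution: y = 3/2 + Ce^(-2x)
Applying y(0) = 4: C = 4 - 3/2 = 5/2
Particular solution: y = 3/2 + (5/2)e^(-2x)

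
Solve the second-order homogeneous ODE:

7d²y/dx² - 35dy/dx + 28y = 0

Characteristic equation: 7r² - 35r + 28 = 0
Divide by 7: r² - 5r + 4 = 0
Roots: r = 1, 4 (distinct real)
General solution: y = C₁e^x + C₂e^(4x)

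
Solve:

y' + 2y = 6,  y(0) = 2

General solution: y = 3 + Ce^(-2x)
Applying y(0) = 2: C = 2 - 3 = -1
Particular solution: y = 3 - e^(-2x)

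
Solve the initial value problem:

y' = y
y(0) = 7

General solution: y = Ce^x
Applying IC y(0) = 7:
Particular solution: y = 7e^x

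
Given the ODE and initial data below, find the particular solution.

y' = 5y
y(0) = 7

General solution: y = Ce^(5x)
Applying IC y(0) = 7:
Particular solution: y = 7e^(5x)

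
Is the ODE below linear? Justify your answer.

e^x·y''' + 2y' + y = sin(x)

Yes. Linear (y and its derivatives appear to the first power only, no products of y terms)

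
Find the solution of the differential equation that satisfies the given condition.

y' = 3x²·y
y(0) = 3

General solution: y = Ce^(x³)
Applying IC y(0) = 3:
Particular solution: y = 3e^(x³)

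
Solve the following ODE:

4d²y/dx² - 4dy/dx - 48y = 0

Characteristic equation: 4r² - 4r - 48 = 0
Divide by 4: r² - r - 12 = 0
Roots: r = 4, -3 (distinct real)
General solution: y = C₁e^(4x) + C₂e^(-3x)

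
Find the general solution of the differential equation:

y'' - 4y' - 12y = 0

Characteristic equation: r² - 4r - 12 = 0
Roots: r = 6, -2 (distinct real)
General solution: y = C₁e^(6x) + C₂e^(-2x)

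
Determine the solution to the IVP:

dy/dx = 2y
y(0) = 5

General solution: y = Ce^(2x)
Applying IC y(0) = 5:
Particular solution: y = 5e^(2x)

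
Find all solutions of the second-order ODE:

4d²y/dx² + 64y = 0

Characteristic equation: 4r² + 64 = 0
Divide by 4: r² + 16 = 0
Roots: r = ±4i (complex conjugates)
General solution: y = C₁cos(4x) + C₂sin(4x)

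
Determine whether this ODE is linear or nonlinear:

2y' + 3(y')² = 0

Nonlinear ((y')² term)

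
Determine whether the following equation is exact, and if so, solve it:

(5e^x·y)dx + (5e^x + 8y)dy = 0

Verify exactness: ∂M/∂y = ∂N/∂x ✓
Find F(x,y) such that ∂F/∂x = M, ∂F/∂y = N
Solution: 5e^x·y + 4y² = C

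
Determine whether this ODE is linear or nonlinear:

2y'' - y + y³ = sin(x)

Nonlinear (y³ term)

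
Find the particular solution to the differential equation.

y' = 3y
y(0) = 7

General solution: y = Ce^(3x)
Applying IC y(0) = 7:
Particular solution: y = 7e^(3x)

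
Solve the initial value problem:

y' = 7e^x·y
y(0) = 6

General solution: y = Ce^(7e^x)
Applying IC y(0) = 6:
Particular solution: y = 6e^(7(e^x - 1))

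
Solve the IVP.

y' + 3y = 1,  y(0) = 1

General solution: y = 1/3 + Ce^(-3x)
Applying y(0) = 1: C = 1 - 1/3 = 2/3
Particular solution: y = 1/3 + (2/3)e^(-3x)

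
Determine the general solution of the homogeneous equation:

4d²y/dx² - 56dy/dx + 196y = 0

Characteristic equation: 4r² - 56r + 196 = 0
Divide by 4: r² - 14r + 49 = 0
Factored: (r - 7)² = 0
Repeated root: r = 7
General solution: y = (C₁ + C₂x)e^(7x)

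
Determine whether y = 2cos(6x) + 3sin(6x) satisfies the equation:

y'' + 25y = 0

Verification:
y'' = -72cos(6x) - 108sin(6x)
y'' + 25y ≠ 0 (frequency mismatch: got 36 instead of 25)

No, it is not a solution.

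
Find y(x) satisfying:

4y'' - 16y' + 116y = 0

Characteristic equation: 4r² - 16r + 116 = 0
Divide by 4: r² - 4r + 29 = 0
Roots: r = 2 ± 5i (complex conjugates)
General solution: y = e^(2x)(C₁cos(5x) + C₂sin(5x))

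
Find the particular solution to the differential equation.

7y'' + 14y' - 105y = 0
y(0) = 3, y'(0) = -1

General solution: y = C₁e^(3x) + C₂e^(-5x)
Applying ICs: C₁ = 7/4, C₂ = 5/4
Particular solution: y = (7/4)e^(3x) + (5/4)e^(-5x)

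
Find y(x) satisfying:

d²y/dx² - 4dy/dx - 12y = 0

Characteristic equation: r² - 4r - 12 = 0
Roots: r = 6, -2 (distinct real)
General solution: y = C₁e^(6x) + C₂e^(-2x)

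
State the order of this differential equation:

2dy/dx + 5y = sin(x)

The order is 1 (highest derivative is of order 1).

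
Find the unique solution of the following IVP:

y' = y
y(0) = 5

General solution: y = Ce^x
Applying IC y(0) = 5:
Particular solution: y = 5e^x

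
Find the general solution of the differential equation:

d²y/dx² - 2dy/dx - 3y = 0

Characteristic equation: r² - 2r - 3 = 0
Roots: r = 3, -1 (distinct real)
General solution: y = C₁e^(3x) + C₂e^(-x)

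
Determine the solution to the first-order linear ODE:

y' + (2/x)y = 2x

Using integrating factor method:

General solution: y = (1/2)x^2 + Cx^(-2)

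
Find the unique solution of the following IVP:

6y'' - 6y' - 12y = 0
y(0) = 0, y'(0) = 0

General solution: y = C₁e^(2x) + C₂e^(-x)
Applying ICs: C₁ = 0, C₂ = 0
Particular solution: y = 0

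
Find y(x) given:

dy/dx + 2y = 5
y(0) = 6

General solution: y = 5/2 + Ce^(-2x)
Applying y(0) = 6: C = 6 - 5/2 = 7/2
Particular solution: y = 5/2 + (7/2)e^(-2x)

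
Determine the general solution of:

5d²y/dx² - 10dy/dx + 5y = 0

Characteristic equation: 5r² - 10r + 5 = 0
Divide by 5: r² - 2r + 1 = 0
Factored: (r - 1)² = 0
Repeated root: r = 1
General solution: y = (C₁ + C₂x)e^x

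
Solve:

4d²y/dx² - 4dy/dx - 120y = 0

Characteristic equation: 4r² - 4r - 120 = 0
Divide by 4: r² - r - 30 = 0
Roots: r = 6, -5 (distinct real)
General solution: y = C₁e^(6x) + C₂e^(-5x)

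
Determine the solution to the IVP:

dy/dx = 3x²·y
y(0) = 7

General solution: y = Ce^(x³)
Applying IC y(0) = 7:
Particular solution: y = 7e^(x³)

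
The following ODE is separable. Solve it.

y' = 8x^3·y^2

Separating variables and integrating:
-1/y = 2x^4 + C

General solution: y^-1 = -2x^4 + C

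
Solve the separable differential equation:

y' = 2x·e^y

Separating variables and integrating:
-e^(-y) = x² + C

General solution: y = -ln(C - x²)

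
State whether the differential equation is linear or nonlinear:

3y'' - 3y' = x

Linear (y and its derivatives appear to the first power only, no products of y terms)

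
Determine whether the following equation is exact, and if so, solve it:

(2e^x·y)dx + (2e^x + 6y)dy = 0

Verify exactness: ∂M/∂y = ∂N/∂x ✓
Find F(x,y) such that ∂F/∂x = M, ∂F/∂y = N
Solution: 2e^x·y + 3y² = C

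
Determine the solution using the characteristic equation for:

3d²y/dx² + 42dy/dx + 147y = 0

Characteristic equation: 3r² + 42r + 147 = 0
Divide by 3: r² + 14r + 49 = 0
Factored: (r + 7)² = 0
Repeated root: r = -7
General solution: y = (C₁ + C₂x)e^(-7x)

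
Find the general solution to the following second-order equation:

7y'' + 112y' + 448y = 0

Characteristic equation: 7r² + 112r + 448 = 0
Divide by 7: r² + 16r + 64 = 0
Factored: (r + 8)² = 0
Repeated root: r = -8
General solution: y = (C₁ + C₂x)e^(-8x)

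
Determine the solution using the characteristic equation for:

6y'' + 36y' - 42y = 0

Characteristic equation: 6r² + 36r - 42 = 0
Divide by 6: r² + 6r - 7 = 0
Roots: r = 1, -7 (distinct real)
General solution: y = C₁e^x + C₂e^(-7x)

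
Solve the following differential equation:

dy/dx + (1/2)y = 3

Using integrating factor method:

General solution: y = 6 + Ce^(-x/2)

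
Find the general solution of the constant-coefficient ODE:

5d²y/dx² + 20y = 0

Characteristic equation: 5r² + 20 = 0
Divide by 5: r² + 4 = 0
Roots: r = ±2i (complex conjugates)
General solution: y = C₁cos(2x) + C₂sin(2x)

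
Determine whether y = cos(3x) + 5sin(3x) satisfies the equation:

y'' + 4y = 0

Verification:
y'' = -9cos(3x) - 45sin(3x)
y'' + 4y ≠ 0 (frequency mismatch: got 9 instead of 4)

No, it is not a solution.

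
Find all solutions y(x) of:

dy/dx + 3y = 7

Using integrating factor method:

General solution: y = 7/3 + Ce^(-3x)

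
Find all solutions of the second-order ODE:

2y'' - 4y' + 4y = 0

Characteristic equation: 2r² - 4r + 4 = 0
Divide by 2: r² - 2r + 2 = 0
Roots: r = 1 ± i (complex conjugates)
General solution: y = e^x(C₁cos(x) + C₂sin(x))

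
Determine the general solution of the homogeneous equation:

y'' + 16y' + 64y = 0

Characteristic equation: r² + 16r + 64 = 0
Factored: (r + 8)² = 0
Repeated root: r = -8
General solution: y = (C₁ + C₂x)e^(-8x)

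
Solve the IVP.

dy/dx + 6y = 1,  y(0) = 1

General solution: y = 1/6 + Ce^(-6x)
Applying y(0) = 1: C = 1 - 1/6 = 5/6
Particular solution: y = 1/6 + (5/6)e^(-6x)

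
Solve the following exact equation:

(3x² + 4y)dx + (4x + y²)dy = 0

Verify exactness: ∂M/∂y = ∂N/∂x ✓
Find F(x,y) such that ∂F/∂x = M, ∂F/∂y = N
Solution: x³ + 4xy + y³/3 = C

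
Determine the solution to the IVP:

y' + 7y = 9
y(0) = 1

General solution: y = 9/7 + Ce^(-7x)
Applying y(0) = 1: C = 1 - 9/7 = -2/7
Particular solution: y = 9/7 - (2/7)e^(-7x)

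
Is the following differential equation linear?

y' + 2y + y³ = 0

No. Nonlinear (y³ term)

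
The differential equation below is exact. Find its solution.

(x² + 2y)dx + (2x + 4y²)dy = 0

Verify exactness: ∂M/∂y = ∂N/∂x ✓
Find F(x,y) such that ∂F/∂x = M, ∂F/∂y = N
Solution: x³/3 + 2xy + 4y³/3 = C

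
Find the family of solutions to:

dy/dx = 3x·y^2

Separating variables and integrating:
-1/y = 3x^2/2 + C

General solution: y^-1 = (-3/2)x^2 + C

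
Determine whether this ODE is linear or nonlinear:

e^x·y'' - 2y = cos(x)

Linear (y and its derivatives appear to the first power only, no products of y terms)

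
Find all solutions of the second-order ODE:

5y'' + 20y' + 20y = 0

Characteristic equation: 5r² + 20r + 20 = 0
Divide by 5: r² + 4r + 4 = 0
Factored: (r + 2)² = 0
Repeated root: r = -2
General solution: y = (C₁ + C₂x)e^(-2x)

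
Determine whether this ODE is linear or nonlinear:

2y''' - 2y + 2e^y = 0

Nonlinear (e^y is nonlinear in y)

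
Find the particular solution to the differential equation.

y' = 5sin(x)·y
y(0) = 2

General solution: y = Ce^(-5cos(x))
Applying IC y(0) = 2:
Particular solution: y = 2e^(5(1-cos(x)))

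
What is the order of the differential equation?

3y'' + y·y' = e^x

The order is 2 (highest derivative is of order 2).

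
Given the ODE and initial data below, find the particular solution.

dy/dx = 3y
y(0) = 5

General solution: y = Ce^(3x)
Applying IC y(0) = 5:
Particular solution: y = 5e^(3x)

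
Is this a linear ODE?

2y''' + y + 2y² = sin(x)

No. Nonlinear (y² term)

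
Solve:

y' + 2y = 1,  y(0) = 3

General solution: y = 1/2 + Ce^(-2x)
Applying y(0) = 3: C = 3 - 1/2 = 5/2
Particular solution: y = 1/2 + (5/2)e^(-2x)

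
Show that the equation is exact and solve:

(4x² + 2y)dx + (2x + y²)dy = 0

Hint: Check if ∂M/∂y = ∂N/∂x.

Verify exactness: ∂M/∂y = ∂N/∂x ✓
Find F(x,y) such that ∂F/∂x = M, ∂F/∂y = N
Solution: 4x³/3 + 2xy + y³/3 = C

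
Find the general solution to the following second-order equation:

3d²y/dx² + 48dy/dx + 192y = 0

Characteristic equation: 3r² + 48r + 192 = 0
Divide by 3: r² + 16r + 64 = 0
Factored: (r + 8)² = 0
Repeated root: r = -8
General solution: y = (C₁ + C₂x)e^(-8x)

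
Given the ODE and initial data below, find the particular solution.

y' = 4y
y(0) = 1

General solution: y = Ce^(4x)
Applying IC y(0) = 1:
Particular solution: y = e^(4x)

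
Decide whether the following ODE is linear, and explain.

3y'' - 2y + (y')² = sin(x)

Nonlinear ((y')² term)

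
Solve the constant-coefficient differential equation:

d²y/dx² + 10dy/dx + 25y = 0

Characteristic equation: r² + 10r + 25 = 0
Factored: (r + 5)² = 0
Repeated root: r = -5
General solution: y = (C₁ + C₂x)e^(-5x)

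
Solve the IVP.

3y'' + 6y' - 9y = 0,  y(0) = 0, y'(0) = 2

General solution: y = C₁e^x + C₂e^(-3x)
Applying ICs: C₁ = 1/2, C₂ = -1/2
Particular solution: y = (1/2)e^x - (1/2)e^(-3x)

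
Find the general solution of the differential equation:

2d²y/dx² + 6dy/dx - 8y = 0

Characteristic equation: 2r² + 6r - 8 = 0
Divide by 2: r² + 3r - 4 = 0
Roots: r = 1, -4 (distinct real)
General solution: y = C₁e^x + C₂e^(-4x)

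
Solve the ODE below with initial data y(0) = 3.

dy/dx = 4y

General solution: y = Ce^(4x)
Applying IC y(0) = 3:
Particular solution: y = 3e^(4x)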